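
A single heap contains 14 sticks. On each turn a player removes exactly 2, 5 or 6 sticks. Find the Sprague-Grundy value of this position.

Compute g(0), g(1), … for moves {2, 5, 6}:
g(0) = mex{} = 0
g(1) = mex{} = 0
g(2) = mex{0} = 1
g(3) = mex{0} = 1
g(4) = mex{1} = 0
g(5) = mex{0,1} = 2
g(6) = mex{0} = 1
g(7) = mex{0,1,2} = 3
g(8) = mex{1} = 0
g(9) = mex{0,1,3} = 2
g(10) = mex{0,2} = 1
g(11) = mex{1,2} = 0
g(12) = mex{1,3} = 0
g(13) = mex{0,3} = 1
g(14) = mex{0,2} = 1
So g(14) = 1.

1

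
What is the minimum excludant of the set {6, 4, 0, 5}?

0 is in the set but 1 is not, so the mex is 1.

1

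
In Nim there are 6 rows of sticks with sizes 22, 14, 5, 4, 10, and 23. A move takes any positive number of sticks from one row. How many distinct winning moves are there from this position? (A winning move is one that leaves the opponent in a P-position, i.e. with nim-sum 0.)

In binary:
  10110  (22)
  01110  (14)
  00101  (5)
  00100  (4)
  01010  (10)
  10111  (23)
  -----
  00100  (4)
The overall nim-sum is X = 4. A row of size p has a winning move iff p XOR X < p (reduce it to p XOR X).
  22: 22 XOR 4 = 18 < 22 — winning move (to 18).
  14: 14 XOR 4 = 10 < 14 — winning move (to 10).
  5: 5 XOR 4 = 1 < 5 — winning move (to 1).
  4: 4 XOR 4 = 0 < 4 — winning move (to 0).
  10: 10 XOR 4 = 14 ≥ 10 — no move.
  23: 23 XOR 4 = 19 < 23 — winning move (to 19).
That gives 5 winning moves.

5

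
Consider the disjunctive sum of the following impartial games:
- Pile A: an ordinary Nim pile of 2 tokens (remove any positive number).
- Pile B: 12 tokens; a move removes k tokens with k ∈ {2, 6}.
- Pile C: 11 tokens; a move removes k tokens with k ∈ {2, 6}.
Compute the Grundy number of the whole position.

3

Pile A is a plain Nim pile of size 2, so its Grundy value is 2.
For pile B, compute g(0), g(1), … with moves {2, 6}:
k:     0  1  2  3  4  5  6  7  8  9 10 11 12
g(k):  0  0  1  1  0  0  1  1  0  0  1  1  0
So g(12) = 0.
For pile C, compute g(0), g(1), … with moves {2, 6}:
k:     0  1  2  3  4  5  6  7  8  9 10 11
g(k):  0  0  1  1  0  0  1  1  0  0  1  1
So g(11) = 1.
By the Sprague-Grundy theorem, the Grundy value of a sum of independent games is the XOR of the component values.
Combined value = 2 XOR 0 XOR 1 = 3.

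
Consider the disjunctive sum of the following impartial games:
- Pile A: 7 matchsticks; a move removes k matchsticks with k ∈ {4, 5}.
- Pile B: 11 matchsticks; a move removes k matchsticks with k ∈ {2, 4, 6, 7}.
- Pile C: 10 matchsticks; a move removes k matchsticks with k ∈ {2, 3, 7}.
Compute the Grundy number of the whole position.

For pile A, compute g(0), g(1), … with moves {4, 5}:
k:     0  1  2  3  4  5  6  7
g(k):  0  0  0  0  1  1  1  1
So g(7) = 1.
For pile B, compute g(0), g(1), … with moves {2, 4, 6, 7}:
k:     0  1  2  3  4  5  6  7  8  9 10 11
g(k):  0  0  1  1  2  2  3  3  4  0  0  1
So g(11) = 1.
For pile C, compute g(0), g(1), … with moves {2, 3, 7}:
g(0) = mex{} = 0
g(1) = mex{} = 0
g(2) = mex{0} = 1
g(3) = mex{0} = 1
g(4) = mex{0,1} = 2
g(5) = mex{1} = 0
g(6) = mex{1,2} = 0
g(7) = mex{0,2} = 1
g(8) = mex{0} = 1
g(9) = mex{0,1} = 2
g(10) = mex{1} = 0
So g(10) = 0.
By the Sprague-Grundy theorem, the Grundy value of a sum of independent games is the XOR of the component values.
Combined value = 1 ⊕ 1 ⊕ 0 = 0.

0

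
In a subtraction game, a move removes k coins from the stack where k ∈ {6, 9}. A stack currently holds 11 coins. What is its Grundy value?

1

Build the Grundy sequence with g(k) = mex{g(k−s) : s ∈ {6, 9}, s ≤ k}:
g(0) = mex{} = 0
g(1) = mex{} = 0
g(2) = mex{} = 0
g(3) = mex{} = 0
g(4) = mex{} = 0
g(5) = mex{} = 0
g(6) = mex{0} = 1
g(7) = mex{0} = 1
g(8) = mex{0} = 1
g(9) = mex{0} = 1
g(10) = mex{0} = 1
g(11) = mex{0} = 1
So g(11) = 1.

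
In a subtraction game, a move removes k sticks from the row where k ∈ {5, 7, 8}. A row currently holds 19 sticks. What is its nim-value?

1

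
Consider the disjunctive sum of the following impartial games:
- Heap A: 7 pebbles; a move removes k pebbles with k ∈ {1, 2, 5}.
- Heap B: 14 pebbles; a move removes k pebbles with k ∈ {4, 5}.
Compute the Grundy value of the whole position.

0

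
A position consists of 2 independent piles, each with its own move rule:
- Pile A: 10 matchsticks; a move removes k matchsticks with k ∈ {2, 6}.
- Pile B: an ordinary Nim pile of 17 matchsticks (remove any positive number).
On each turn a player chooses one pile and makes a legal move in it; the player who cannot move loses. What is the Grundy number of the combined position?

For pile A, compute g(0), g(1), … with moves {2, 6}:
k:     0  1  2  3  4  5  6  7  8  9 10
g(k):  0  0  1  1  0  0  1  1  0  0  1
So g(10) = 1.
Pile B is a plain Nim pile of size 17, so its Grundy value is 17.
The value of a disjunctive sum is the nim-sum of the parts.
Combined value = 1 ⊕ 17 = 16.

16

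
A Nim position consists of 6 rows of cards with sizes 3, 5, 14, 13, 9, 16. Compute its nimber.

Nim-sum: 3 ⊕ 5 ⊕ 14 ⊕ 13 ⊕ 9 ⊕ 16 = 28.

28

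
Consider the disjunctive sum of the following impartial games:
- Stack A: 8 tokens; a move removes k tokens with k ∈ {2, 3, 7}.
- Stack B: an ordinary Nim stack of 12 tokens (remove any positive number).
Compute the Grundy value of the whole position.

13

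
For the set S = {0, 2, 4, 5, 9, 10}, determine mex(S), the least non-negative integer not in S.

1

0 is in the set but 1 is not, so the mex is 1.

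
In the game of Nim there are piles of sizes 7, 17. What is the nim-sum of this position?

Nim-sum: 7 ^ 17 = 22.

22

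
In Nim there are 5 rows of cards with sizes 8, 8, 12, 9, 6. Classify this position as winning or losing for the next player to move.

Nim-sum: 8 ⊕ 8 ⊕ 12 ⊕ 9 ⊕ 6 = 3.
The nim-sum is 3 ≠ 0, so this is an N-position: the player to move can win.

Winning position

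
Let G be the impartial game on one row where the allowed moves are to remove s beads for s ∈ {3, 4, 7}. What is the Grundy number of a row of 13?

1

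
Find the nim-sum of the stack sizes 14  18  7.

27

In binary:
  01110  (14)
  10010  (18)
  00111  (7)
  -----
  11011  (27)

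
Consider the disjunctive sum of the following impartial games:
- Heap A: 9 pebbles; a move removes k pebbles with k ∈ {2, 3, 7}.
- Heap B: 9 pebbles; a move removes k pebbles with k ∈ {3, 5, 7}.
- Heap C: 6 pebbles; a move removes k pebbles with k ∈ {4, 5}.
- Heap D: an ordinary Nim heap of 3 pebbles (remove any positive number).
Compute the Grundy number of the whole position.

For heap A, compute g(0), g(1), … with moves {2, 3, 7}:
k:     0  1  2  3  4  5  6  7  8  9
g(k):  0  0  1  1  2  0  0  1  1  2
So g(9) = 2.
Build the Grundy sequence for heap B with g(k) = mex{g(k−s) : s ∈ {3, 5, 7}, s ≤ k}:
k:     0  1  2  3  4  5  6  7  8  9
g(k):  0  0  0  1  1  1  2  2  2  3
So g(9) = 3.
For heap C, compute g(0), g(1), … with moves {4, 5}:
g(0) = mex{} = 0
g(1) = mex{} = 0
g(2) = mex{} = 0
g(3) = mex{} = 0
g(4) = mex{0} = 1
g(5) = mex{0} = 1
g(6) = mex{0} = 1
So g(6) = 1.
Heap D is a plain Nim heap of size 3, so its Grundy value is 3.
The value of a disjunctive sum is the nim-sum of the parts.
Combined value = 2 ⊕ 3 ⊕ 1 ⊕ 3 = 3.

3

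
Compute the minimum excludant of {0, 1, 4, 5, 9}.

2

The values 0, 1 are all present; 2 is the first non-negative integer missing from the set.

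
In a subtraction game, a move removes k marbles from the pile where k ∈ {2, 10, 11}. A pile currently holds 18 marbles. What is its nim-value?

3

Compute g(0), g(1), … for moves {2, 10, 11}:
k:     0  1  2  3  4  5  6  7  8  9 10 11 12 13 14 15 16 17 18
g(k):  0  0  1  1  0  0  1  1  0  0  1  1  2  0  3  1  2  0  3
So g(18) = 3.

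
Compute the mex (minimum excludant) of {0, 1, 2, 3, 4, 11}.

The values 0, 1, 2, 3, 4 are all present; 5 is the first non-negative integer missing from the set.

5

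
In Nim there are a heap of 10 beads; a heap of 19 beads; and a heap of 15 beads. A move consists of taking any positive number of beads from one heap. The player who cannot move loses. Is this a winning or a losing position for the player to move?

Winning position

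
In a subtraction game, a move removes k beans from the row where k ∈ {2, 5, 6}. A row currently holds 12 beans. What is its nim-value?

0

Grundy values for subtraction set {2, 5, 6}:
g(0) = mex{} = 0
g(1) = mex{} = 0
g(2) = mex{0} = 1
g(3) = mex{0} = 1
g(4) = mex{1} = 0
g(5) = mex{0,1} = 2
g(6) = mex{0} = 1
g(7) = mex{0,1,2} = 3
g(8) = mex{1} = 0
g(9) = mex{0,1,3} = 2
g(10) = mex{0,2} = 1
g(11) = mex{1,2} = 0
g(12) = mex{1,3} = 0
So g(12) = 0.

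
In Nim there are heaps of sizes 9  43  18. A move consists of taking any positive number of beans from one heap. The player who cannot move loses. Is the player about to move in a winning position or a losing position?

Nim-sum: 9 XOR 43 XOR 18 = 48.
The nim-sum is 48 ≠ 0, so this is an N-position: the player to move can win.

Winning position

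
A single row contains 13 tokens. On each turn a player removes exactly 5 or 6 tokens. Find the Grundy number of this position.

Compute g(0), g(1), … for moves {5, 6}:
g(0) = mex{} = 0
g(1) = mex{} = 0
g(2) = mex{} = 0
g(3) = mex{} = 0
g(4) = mex{} = 0
g(5) = mex{0} = 1
g(6) = mex{0} = 1
g(7) = mex{0} = 1
g(8) = mex{0} = 1
g(9) = mex{0} = 1
g(10) = mex{0,1} = 2
g(11) = mex{1} = 0
g(12) = mex{1} = 0
g(13) = mex{1} = 0
So g(13) = 0.

0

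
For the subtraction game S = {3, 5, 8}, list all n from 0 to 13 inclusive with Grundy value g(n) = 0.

0, 1, 2, 11, 12, 13

Compute g(0), g(1), … for moves {3, 5, 8}:
g(0) = mex{} = 0
g(1) = mex{} = 0
g(2) = mex{} = 0
g(3) = mex{0} = 1
g(4) = mex{0} = 1
g(5) = mex{0} = 1
g(6) = mex{0,1} = 2
g(7) = mex{0,1} = 2
g(8) = mex{0,1} = 2
g(9) = mex{0,1,2} = 3
g(10) = mex{0,1,2} = 3
g(11) = mex{1,2} = 0
g(12) = mex{1,2,3} = 0
g(13) = mex{1,2,3} = 0
The P-positions (g = 0) in 0..13 are 0, 1, 2, 11, 12, 13.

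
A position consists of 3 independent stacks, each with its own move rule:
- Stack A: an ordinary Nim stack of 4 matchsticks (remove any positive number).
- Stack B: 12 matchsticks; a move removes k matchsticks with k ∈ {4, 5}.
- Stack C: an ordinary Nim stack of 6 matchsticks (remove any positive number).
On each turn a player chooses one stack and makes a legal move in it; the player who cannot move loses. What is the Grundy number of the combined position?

Stack A is a plain Nim stack of size 4, so its Grundy value is 4.
Build the Grundy sequence for stack B with g(k) = mex{g(k−s) : s ∈ {4, 5}, s ≤ k}:
k:     0  1  2  3  4  5  6  7  8  9 10 11 12
g(k):  0  0  0  0  1  1  1  1  2  0  0  0  0
So g(12) = 0.
Stack C is a plain Nim stack of size 6, so its Grundy value is 6.
By the Sprague-Grundy theorem, the Grundy value of a sum of independent games is the XOR of the component values.
Combined value = 4 ⊕ 0 ⊕ 6 = 2.

2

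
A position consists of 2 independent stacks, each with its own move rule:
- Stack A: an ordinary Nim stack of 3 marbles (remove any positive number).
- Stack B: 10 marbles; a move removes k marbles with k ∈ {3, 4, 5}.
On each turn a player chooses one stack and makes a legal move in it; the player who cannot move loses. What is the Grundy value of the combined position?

Stack A is a plain Nim stack of size 3, so its Grundy value is 3.
Build the Grundy sequence for stack B with g(k) = mex{g(k−s) : s ∈ {3, 4, 5}, s ≤ k}:
k:     0  1  2  3  4  5  6  7  8  9 10
g(k):  0  0  0  1  1  1  2  2  0  0  0
So g(10) = 0.
By the Sprague-Grundy theorem, the Grundy value of a sum of independent games is the XOR of the component values.
Combined value = 3 ⊕ 0 = 3.

3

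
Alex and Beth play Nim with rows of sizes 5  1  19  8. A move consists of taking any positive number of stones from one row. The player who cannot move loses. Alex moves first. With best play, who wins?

Nim-sum: 5 ^ 1 ^ 19 ^ 8 = 31.
The nim-sum is 31 ≠ 0, so this is an N-position: the player to move can win; Alex has a winning move.

Alex wins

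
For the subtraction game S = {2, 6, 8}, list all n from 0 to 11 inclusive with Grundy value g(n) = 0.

0, 1, 4, 5

Compute g(0), g(1), … for moves {2, 6, 8}:
k:     0  1  2  3  4  5  6  7  8  9 10 11
g(k):  0  0  1  1  0  0  1  1  2  2  3  3
The P-positions (g = 0) in 0..11 are 0, 1, 4, 5.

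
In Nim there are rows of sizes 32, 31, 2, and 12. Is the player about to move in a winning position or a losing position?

Winning position

Compute the nim-sum pairwise:
32 ^ 31 = 63
63 ^ 2 = 61
61 ^ 12 = 49
The nim-sum is 49 ≠ 0, so this is an N-position: the player to move can win.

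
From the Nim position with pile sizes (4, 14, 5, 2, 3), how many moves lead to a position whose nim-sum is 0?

Nim-sum: 4 ^ 14 ^ 5 ^ 2 ^ 3 = 14.
The overall nim-sum is X = 14. A pile of size p has a winning move iff p XOR X < p (reduce it to p XOR X).
  4: 4 XOR 14 = 10 ≥ 4 — no move.
  14: 14 XOR 14 = 0 < 14 — winning move (to 0).
  5: 5 XOR 14 = 11 ≥ 5 — no move.
  2: 2 XOR 14 = 12 ≥ 2 — no move.
  3: 3 XOR 14 = 13 ≥ 3 — no move.
That gives 1 winning move.

1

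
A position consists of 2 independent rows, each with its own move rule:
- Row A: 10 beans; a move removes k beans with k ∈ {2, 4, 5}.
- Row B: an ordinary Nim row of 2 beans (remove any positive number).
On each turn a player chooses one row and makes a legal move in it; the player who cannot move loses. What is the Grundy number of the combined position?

Build the Grundy sequence for row A with g(k) = mex{g(k−s) : s ∈ {2, 4, 5}, s ≤ k}:
g(0) = mex{} = 0
g(1) = mex{} = 0
g(2) = mex{0} = 1
g(3) = mex{0} = 1
g(4) = mex{0,1} = 2
g(5) = mex{0,1} = 2
g(6) = mex{0,1,2} = 3
g(7) = mex{1,2} = 0
g(8) = mex{1,2,3} = 0
g(9) = mex{0,2} = 1
g(10) = mex{0,2,3} = 1
So g(10) = 1.
Row B is a plain Nim row of size 2, so its Grundy value is 2.
By the Sprague-Grundy theorem, the Grundy value of a sum of independent games is the XOR of the component values.
Combined value = 1 ⊕ 2 = 3.

3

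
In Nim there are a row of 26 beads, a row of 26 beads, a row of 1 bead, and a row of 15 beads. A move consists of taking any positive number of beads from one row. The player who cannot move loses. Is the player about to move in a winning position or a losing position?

Winning position

Compute the nim-sum pairwise:
26 XOR 26 = 0
0 XOR 1 = 1
1 XOR 15 = 14
The nim-sum is 14 ≠ 0, so this is an N-position: the player to move can win.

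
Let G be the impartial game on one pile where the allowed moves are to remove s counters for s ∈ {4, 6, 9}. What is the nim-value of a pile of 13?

0

Grundy values for subtraction set {4, 6, 9}:
k:     0  1  2  3  4  5  6  7  8  9 10 11 12 13
g(k):  0  0  0  0  1  1  1  1  2  2  2  2  3  0
So g(13) = 0.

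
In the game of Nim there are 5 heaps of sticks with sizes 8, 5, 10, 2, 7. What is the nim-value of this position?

Bitwise XOR of the heap sizes:
  1000  (8)
  0101  (5)
  1010  (10)
  0010  (2)
  0111  (7)
  ----
  0010  (2)

2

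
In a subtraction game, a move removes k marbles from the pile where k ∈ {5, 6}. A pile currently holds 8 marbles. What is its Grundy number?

1

Grundy values for subtraction set {5, 6}:
g(0) = mex{} = 0
g(1) = mex{} = 0
g(2) = mex{} = 0
g(3) = mex{} = 0
g(4) = mex{} = 0
g(5) = mex{0} = 1
g(6) = mex{0} = 1
g(7) = mex{0} = 1
g(8) = mex{0} = 1
So g(8) = 1.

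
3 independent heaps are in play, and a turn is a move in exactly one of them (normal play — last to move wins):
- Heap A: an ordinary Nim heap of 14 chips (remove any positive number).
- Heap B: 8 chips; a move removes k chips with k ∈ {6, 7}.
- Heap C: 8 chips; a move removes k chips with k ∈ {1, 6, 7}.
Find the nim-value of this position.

13

Heap A is a plain Nim heap of size 14, so its Grundy value is 14.
Grundy values for heap B (subtraction set {6, 7}):
g(0) = mex{} = 0
g(1) = mex{} = 0
g(2) = mex{} = 0
g(3) = mex{} = 0
g(4) = mex{} = 0
g(5) = mex{} = 0
g(6) = mex{0} = 1
g(7) = mex{0} = 1
g(8) = mex{0} = 1
So g(8) = 1.
Build the Grundy sequence for heap C with g(k) = mex{g(k−s) : s ∈ {1, 6, 7}, s ≤ k}:
g(0) = mex{} = 0
g(1) = mex{0} = 1
g(2) = mex{1} = 0
g(3) = mex{0} = 1
g(4) = mex{1} = 0
g(5) = mex{0} = 1
g(6) = mex{0,1} = 2
g(7) = mex{0,1,2} = 3
g(8) = mex{0,1,3} = 2
So g(8) = 2.
By the Sprague-Grundy theorem, the Grundy value of a sum of independent games is the XOR of the component values.
Combined value = 14 XOR 1 XOR 2 = 13.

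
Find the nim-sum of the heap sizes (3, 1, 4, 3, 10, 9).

6

Bitwise XOR of the heap sizes:
  0011  (3)
  0001  (1)
  0100  (4)
  0011  (3)
  1010  (10)
  1001  (9)
  ----
  0110  (6)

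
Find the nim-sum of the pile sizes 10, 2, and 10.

2

Nim-sum: 10 XOR 2 XOR 10 = 2.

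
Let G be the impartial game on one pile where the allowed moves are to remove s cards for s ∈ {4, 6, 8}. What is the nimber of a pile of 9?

Grundy values for subtraction set {4, 6, 8}:
g(0) = mex{} = 0
g(1) = mex{} = 0
g(2) = mex{} = 0
g(3) = mex{} = 0
g(4) = mex{0} = 1
g(5) = mex{0} = 1
g(6) = mex{0} = 1
g(7) = mex{0} = 1
g(8) = mex{0,1} = 2
g(9) = mex{0,1} = 2
So g(9) = 2.

2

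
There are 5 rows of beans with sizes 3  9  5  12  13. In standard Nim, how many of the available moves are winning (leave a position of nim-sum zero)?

Write each in binary and XOR column by column:
  0011  (3)
  1001  (9)
  0101  (5)
  1100  (12)
  1101  (13)
  ----
  1110  (14)
The overall nim-sum is X = 14. A row of size p has a winning move iff p XOR X < p (reduce it to p XOR X).
  3: 3 XOR 14 = 13 ≥ 3 — no move.
  9: 9 XOR 14 = 7 < 9 — winning move (to 7).
  5: 5 XOR 14 = 11 ≥ 5 — no move.
  12: 12 XOR 14 = 2 < 12 — winning move (to 2).
  13: 13 XOR 14 = 3 < 13 — winning move (to 3).
That gives 3 winning moves.

3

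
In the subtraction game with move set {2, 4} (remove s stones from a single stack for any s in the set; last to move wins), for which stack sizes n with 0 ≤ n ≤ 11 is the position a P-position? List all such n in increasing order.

Build the Grundy sequence with g(k) = mex{g(k−s) : s ∈ {2, 4}, s ≤ k}:
k:     0  1  2  3  4  5  6  7  8  9 10 11
g(k):  0  0  1  1  2  2  0  0  1  1  2  2
The P-positions (g = 0) in 0..11 are 0, 1, 6, 7.

0, 1, 6, 7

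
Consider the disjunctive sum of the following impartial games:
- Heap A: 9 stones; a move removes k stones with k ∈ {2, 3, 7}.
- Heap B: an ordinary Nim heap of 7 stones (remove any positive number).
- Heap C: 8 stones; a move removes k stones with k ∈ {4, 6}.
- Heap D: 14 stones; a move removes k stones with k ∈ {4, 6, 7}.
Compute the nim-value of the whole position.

7

Grundy values for heap A (subtraction set {2, 3, 7}):
k:     0  1  2  3  4  5  6  7  8  9
g(k):  0  0  1  1  2  0  0  1  1  2
So g(9) = 2.
Heap B is a plain Nim heap of size 7, so its Grundy value is 7.
Grundy values for heap C (subtraction set {4, 6}):
g(0) = mex{} = 0
g(1) = mex{} = 0
g(2) = mex{} = 0
g(3) = mex{} = 0
g(4) = mex{0} = 1
g(5) = mex{0} = 1
g(6) = mex{0} = 1
g(7) = mex{0} = 1
g(8) = mex{0,1} = 2
So g(8) = 2.
Build the Grundy sequence for heap D with g(k) = mex{g(k−s) : s ∈ {4, 6, 7}, s ≤ k}:
g(0) = mex{} = 0
g(1) = mex{} = 0
g(2) = mex{} = 0
g(3) = mex{} = 0
g(4) = mex{0} = 1
g(5) = mex{0} = 1
g(6) = mex{0} = 1
g(7) = mex{0} = 1
g(8) = mex{0,1} = 2
g(9) = mex{0,1} = 2
g(10) = mex{0,1} = 2
g(11) = mex{1} = 0
g(12) = mex{1,2} = 0
g(13) = mex{1,2} = 0
g(14) = mex{1,2} = 0
So g(14) = 0.
By the Sprague-Grundy theorem, the Grundy value of a sum of independent games is the XOR of the component values.
Combined value = 2 ⊕ 7 ⊕ 2 ⊕ 0 = 7.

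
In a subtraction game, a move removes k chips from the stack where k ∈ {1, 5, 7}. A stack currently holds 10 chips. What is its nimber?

0

Grundy values for subtraction set {1, 5, 7}:
g(0) = mex{} = 0
g(1) = mex{0} = 1
g(2) = mex{1} = 0
g(3) = mex{0} = 1
g(4) = mex{1} = 0
g(5) = mex{0} = 1
g(6) = mex{1} = 0
g(7) = mex{0} = 1
g(8) = mex{1} = 0
g(9) = mex{0} = 1
g(10) = mex{1} = 0
So g(10) = 0.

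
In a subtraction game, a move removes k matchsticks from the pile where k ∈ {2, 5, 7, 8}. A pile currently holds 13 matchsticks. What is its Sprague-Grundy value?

0

Build the Grundy sequence with g(k) = mex{g(k−s) : s ∈ {2, 5, 7, 8}, s ≤ k}:
k:     0  1  2  3  4  5  6  7  8  9 10 11 12 13
g(k):  0  0  1  1  0  2  1  3  2  2  0  3  1  0
So g(13) = 0.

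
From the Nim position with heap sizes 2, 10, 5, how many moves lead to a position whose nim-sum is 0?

In binary:
  0010  (2)
  1010  (10)
  0101  (5)
  ----
  1101  (13)
The overall nim-sum is X = 13. A heap of size p has a winning move iff p XOR X < p (reduce it to p XOR X).
  2: 2 XOR 13 = 15 ≥ 2 — no move.
  10: 10 XOR 13 = 7 < 10 — winning move (to 7).
  5: 5 XOR 13 = 8 ≥ 5 — no move.
That gives 1 winning move.

1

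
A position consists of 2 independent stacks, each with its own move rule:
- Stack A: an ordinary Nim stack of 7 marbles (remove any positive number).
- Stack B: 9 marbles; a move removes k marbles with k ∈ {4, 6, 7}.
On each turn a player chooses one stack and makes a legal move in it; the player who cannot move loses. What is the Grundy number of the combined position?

5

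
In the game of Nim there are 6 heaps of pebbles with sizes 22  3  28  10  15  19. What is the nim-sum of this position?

31

Write each in binary and XOR column by column:
  10110  (22)
  00011  (3)
  11100  (28)
  01010  (10)
  01111  (15)
  10011  (19)
  -----
  11111  (31)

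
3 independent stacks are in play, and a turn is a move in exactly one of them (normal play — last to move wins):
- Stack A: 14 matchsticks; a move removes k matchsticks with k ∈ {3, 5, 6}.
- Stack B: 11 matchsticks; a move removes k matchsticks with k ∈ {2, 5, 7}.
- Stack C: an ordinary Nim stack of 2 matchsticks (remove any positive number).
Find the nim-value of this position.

0

Grundy values for stack A (subtraction set {3, 5, 6}):
k:     0  1  2  3  4  5  6  7  8  9 10 11 12 13 14
g(k):  0  0  0  1  1  1  2  2  2  0  0  0  1  1  1
So g(14) = 1.
For stack B, compute g(0), g(1), … with moves {2, 5, 7}:
k:     0  1  2  3  4  5  6  7  8  9 10 11
g(k):  0  0  1  1  0  2  1  3  2  2  0  3
So g(11) = 3.
Stack C is a plain Nim stack of size 2, so its Grundy value is 2.
The value of a disjunctive sum is the nim-sum of the parts.
Combined value = 1 XOR 3 XOR 2 = 0.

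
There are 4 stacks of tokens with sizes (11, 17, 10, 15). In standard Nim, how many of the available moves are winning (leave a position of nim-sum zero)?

1

Nim-sum: 11 ^ 17 ^ 10 ^ 15 = 31.
The overall nim-sum is X = 31. A stack of size p has a winning move iff p XOR X < p (reduce it to p XOR X).
  11: 11 XOR 31 = 20 ≥ 11 — no move.
  17: 17 XOR 31 = 14 < 17 — winning move (to 14).
  10: 10 XOR 31 = 21 ≥ 10 — no move.
  15: 15 XOR 31 = 16 ≥ 15 — no move.
That gives 1 winning move.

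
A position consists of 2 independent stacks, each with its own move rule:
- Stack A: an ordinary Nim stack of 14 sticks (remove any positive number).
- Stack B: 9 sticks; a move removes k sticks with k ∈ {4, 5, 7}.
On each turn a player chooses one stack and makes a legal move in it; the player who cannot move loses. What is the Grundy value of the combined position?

12

Stack A is a plain Nim stack of size 14, so its Grundy value is 14.
Grundy values for stack B (subtraction set {4, 5, 7}):
k:     0  1  2  3  4  5  6  7  8  9
g(k):  0  0  0  0  1  1  1  1  2  2
So g(9) = 2.
By the Sprague-Grundy theorem, the Grundy value of a sum of independent games is the XOR of the component values.
Combined value = 14 XOR 2 = 12.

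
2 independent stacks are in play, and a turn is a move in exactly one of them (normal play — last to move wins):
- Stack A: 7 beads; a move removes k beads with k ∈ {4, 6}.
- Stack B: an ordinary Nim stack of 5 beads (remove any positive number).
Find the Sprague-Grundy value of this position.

4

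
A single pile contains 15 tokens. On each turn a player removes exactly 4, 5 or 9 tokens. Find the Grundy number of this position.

Build the Grundy sequence with g(k) = mex{g(k−s) : s ∈ {4, 5, 9}, s ≤ k}:
k:     0  1  2  3  4  5  6  7  8  9 10 11 12 13 14 15
g(k):  0  0  0  0  1  1  1  1  2  2  2  2  3  0  0  0
So g(15) = 0.

0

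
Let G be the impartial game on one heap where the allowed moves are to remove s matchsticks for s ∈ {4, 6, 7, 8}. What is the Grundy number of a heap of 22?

Build the Grundy sequence with g(k) = mex{g(k−s) : s ∈ {4, 6, 7, 8}, s ≤ k}:
k:     0  1  2  3  4  5  6  7  8  9 10 11 12 13 14 15 16 17 18 19 20 21 22
g(k):  0  0  0  0  1  1  1  1  2  2  2  2  0  0  0  0  1  1  1  1  2  2  2
So g(22) = 2.

2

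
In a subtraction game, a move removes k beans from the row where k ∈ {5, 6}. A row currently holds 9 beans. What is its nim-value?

1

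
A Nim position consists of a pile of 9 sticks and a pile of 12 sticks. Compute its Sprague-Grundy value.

5

Compute the nim-sum pairwise:
9 ^ 12 = 5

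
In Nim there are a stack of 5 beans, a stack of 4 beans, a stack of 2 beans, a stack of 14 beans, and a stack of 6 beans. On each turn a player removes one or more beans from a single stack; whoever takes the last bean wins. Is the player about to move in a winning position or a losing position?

Bitwise XOR of the heap sizes:
  0101  (5)
  0100  (4)
  0010  (2)
  1110  (14)
  0110  (6)
  ----
  1011  (11)
The nim-sum is 11 ≠ 0, so this is an N-position: the player to move can win.

Winning position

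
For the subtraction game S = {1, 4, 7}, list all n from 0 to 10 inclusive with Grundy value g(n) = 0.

0, 2, 5, 8, 10

Build the Grundy sequence with g(k) = mex{g(k−s) : s ∈ {1, 4, 7}, s ≤ k}:
g(0) = mex{} = 0
g(1) = mex{0} = 1
g(2) = mex{1} = 0
g(3) = mex{0} = 1
g(4) = mex{0,1} = 2
g(5) = mex{1,2} = 0
g(6) = mex{0} = 1
g(7) = mex{0,1} = 2
g(8) = mex{1,2} = 0
g(9) = mex{0} = 1
g(10) = mex{1} = 0
The P-positions (g = 0) in 0..10 are 0, 2, 5, 8, 10.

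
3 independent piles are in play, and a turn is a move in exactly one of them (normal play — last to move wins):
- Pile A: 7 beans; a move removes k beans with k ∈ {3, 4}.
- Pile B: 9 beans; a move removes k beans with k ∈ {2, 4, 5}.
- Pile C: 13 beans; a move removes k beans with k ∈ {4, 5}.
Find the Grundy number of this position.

0

For pile A, compute g(0), g(1), … with moves {3, 4}:
g(0) = mex{} = 0
g(1) = mex{} = 0
g(2) = mex{} = 0
g(3) = mex{0} = 1
g(4) = mex{0} = 1
g(5) = mex{0} = 1
g(6) = mex{0,1} = 2
g(7) = mex{1} = 0
So g(7) = 0.
For pile B, compute g(0), g(1), … with moves {2, 4, 5}:
g(0) = mex{} = 0
g(1) = mex{} = 0
g(2) = mex{0} = 1
g(3) = mex{0} = 1
g(4) = mex{0,1} = 2
g(5) = mex{0,1} = 2
g(6) = mex{0,1,2} = 3
g(7) = mex{1,2} = 0
g(8) = mex{1,2,3} = 0
g(9) = mex{0,2} = 1
So g(9) = 1.
Grundy values for pile C (subtraction set {4, 5}):
k:     0  1  2  3  4  5  6  7  8  9 10 11 12 13
g(k):  0  0  0  0  1  1  1  1  2  0  0  0  0  1
So g(13) = 1.
The value of a disjunctive sum is the nim-sum of the parts.
Combined value = 0 XOR 1 XOR 1 = 0.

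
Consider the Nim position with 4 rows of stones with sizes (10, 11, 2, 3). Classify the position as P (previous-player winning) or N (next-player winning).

In binary:
  1010  (10)
  1011  (11)
  0010  (2)
  0011  (3)
  ----
  0000  (0)
The nim-sum is 0, so this is a P-position: the player to move is in a losing position under optimal play.

P-position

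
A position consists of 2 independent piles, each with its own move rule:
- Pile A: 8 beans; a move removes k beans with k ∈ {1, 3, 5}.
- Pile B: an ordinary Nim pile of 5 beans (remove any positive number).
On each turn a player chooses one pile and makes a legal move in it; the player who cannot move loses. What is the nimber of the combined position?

5

For pile A, compute g(0), g(1), … with moves {1, 3, 5}:
k:     0  1  2  3  4  5  6  7  8
g(k):  0  1  0  1  0  1  0  1  0
So g(8) = 0.
Pile B is a plain Nim pile of size 5, so its Grundy value is 5.
The value of a disjunctive sum is the nim-sum of the parts.
Combined value = 0 XOR 5 = 5.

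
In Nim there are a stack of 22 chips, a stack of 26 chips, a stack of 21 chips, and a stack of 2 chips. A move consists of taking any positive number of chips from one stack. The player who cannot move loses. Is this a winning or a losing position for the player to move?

Compute the nim-sum pairwise:
22 XOR 26 = 12
12 XOR 21 = 25
25 XOR 2 = 27
The nim-sum is 27 ≠ 0, so this is an N-position: the player to move can win.

Winning position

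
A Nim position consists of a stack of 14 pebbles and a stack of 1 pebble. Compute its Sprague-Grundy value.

15

Nim-sum: 14 ⊕ 1 = 15.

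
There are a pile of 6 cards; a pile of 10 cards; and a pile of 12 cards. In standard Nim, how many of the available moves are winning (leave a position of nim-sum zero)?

0

In binary:
  0110  (6)
  1010  (10)
  1100  (12)
  ----
  0000  (0)
The nim-sum is already 0, so every move leaves a nonzero nim-sum — there are no winning moves.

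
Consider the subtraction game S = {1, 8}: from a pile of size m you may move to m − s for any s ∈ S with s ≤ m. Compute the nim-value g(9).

Compute g(0), g(1), … for moves {1, 8}:
g(0) = mex{} = 0
g(1) = mex{0} = 1
g(2) = mex{1} = 0
g(3) = mex{0} = 1
g(4) = mex{1} = 0
g(5) = mex{0} = 1
g(6) = mex{1} = 0
g(7) = mex{0} = 1
g(8) = mex{0,1} = 2
g(9) = mex{1,2} = 0
So g(9) = 0.

0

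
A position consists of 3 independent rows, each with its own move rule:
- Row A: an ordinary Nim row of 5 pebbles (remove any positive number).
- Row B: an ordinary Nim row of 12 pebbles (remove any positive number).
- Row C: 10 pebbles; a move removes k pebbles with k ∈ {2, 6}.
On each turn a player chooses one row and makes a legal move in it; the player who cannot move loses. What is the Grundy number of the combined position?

8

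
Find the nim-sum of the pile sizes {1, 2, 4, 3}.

Write each in binary and XOR column by column:
  001  (1)
  010  (2)
  100  (4)
  011  (3)
  ---
  100  (4)

4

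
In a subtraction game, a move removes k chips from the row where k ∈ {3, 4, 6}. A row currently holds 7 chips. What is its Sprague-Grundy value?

2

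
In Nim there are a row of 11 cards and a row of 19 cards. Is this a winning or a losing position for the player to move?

Nim-sum: 11 ⊕ 19 = 24.
The nim-sum is 24 ≠ 0, so this is an N-position: the player to move can win.

Winning position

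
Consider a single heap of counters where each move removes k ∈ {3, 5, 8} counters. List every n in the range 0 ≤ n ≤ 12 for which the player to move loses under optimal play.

0, 1, 2, 11, 12

Compute g(0), g(1), … for moves {3, 5, 8}:
k:     0  1  2  3  4  5  6  7  8  9 10 11 12
g(k):  0  0  0  1  1  1  2  2  2  3  3  0  0
The P-positions (g = 0) in 0..12 are 0, 1, 2, 11, 12.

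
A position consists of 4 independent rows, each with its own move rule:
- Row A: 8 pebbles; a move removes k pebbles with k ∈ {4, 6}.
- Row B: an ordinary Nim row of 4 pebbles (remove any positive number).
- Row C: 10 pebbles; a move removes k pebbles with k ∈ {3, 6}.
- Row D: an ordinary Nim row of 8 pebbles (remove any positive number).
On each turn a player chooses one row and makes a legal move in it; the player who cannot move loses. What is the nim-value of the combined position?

Build the Grundy sequence for row A with g(k) = mex{g(k−s) : s ∈ {4, 6}, s ≤ k}:
g(0) = mex{} = 0
g(1) = mex{} = 0
g(2) = mex{} = 0
g(3) = mex{} = 0
g(4) = mex{0} = 1
g(5) = mex{0} = 1
g(6) = mex{0} = 1
g(7) = mex{0} = 1
g(8) = mex{0,1} = 2
So g(8) = 2.
Row B is a plain Nim row of size 4, so its Grundy value is 4.
For row C, compute g(0), g(1), … with moves {3, 6}:
g(0) = mex{} = 0
g(1) = mex{} = 0
g(2) = mex{} = 0
g(3) = mex{0} = 1
g(4) = mex{0} = 1
g(5) = mex{0} = 1
g(6) = mex{0,1} = 2
g(7) = mex{0,1} = 2
g(8) = mex{0,1} = 2
g(9) = mex{1,2} = 0
g(10) = mex{1,2} = 0
So g(10) = 0.
Row D is a plain Nim row of size 8, so its Grundy value is 8.
By the Sprague-Grundy theorem, the Grundy value of a sum of independent games is the XOR of the component values.
Combined value = 2 ⊕ 4 ⊕ 0 ⊕ 8 = 14.

14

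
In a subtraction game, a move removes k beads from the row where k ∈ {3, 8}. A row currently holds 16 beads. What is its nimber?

Grundy values for subtraction set {3, 8}:
k:     0  1  2  3  4  5  6  7  8  9 10 11 12 13 14 15 16
g(k):  0  0  0  1  1  1  0  0  2  1  1  0  0  0  1  1  1
So g(16) = 1.

1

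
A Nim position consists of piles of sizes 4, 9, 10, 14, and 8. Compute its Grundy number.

In binary:
  0100  (4)
  1001  (9)
  1010  (10)
  1110  (14)
  1000  (8)
  ----
  0001  (1)

1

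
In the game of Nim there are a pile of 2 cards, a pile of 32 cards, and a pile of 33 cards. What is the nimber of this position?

Compute the nim-sum pairwise:
2 XOR 32 = 34
34 XOR 33 = 3

3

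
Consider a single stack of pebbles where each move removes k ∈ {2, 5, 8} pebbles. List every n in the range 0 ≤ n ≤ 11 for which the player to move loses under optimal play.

0, 1, 4, 7, 10, 11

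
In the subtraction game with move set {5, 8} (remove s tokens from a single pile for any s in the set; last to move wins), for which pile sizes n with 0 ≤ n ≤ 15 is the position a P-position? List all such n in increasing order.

0, 1, 2, 3, 4, 13, 14, 15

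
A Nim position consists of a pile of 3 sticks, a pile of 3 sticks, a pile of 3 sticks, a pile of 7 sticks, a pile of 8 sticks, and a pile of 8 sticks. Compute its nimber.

4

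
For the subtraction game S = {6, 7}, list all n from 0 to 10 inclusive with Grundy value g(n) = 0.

0, 1, 2, 3, 4, 5

Grundy values for subtraction set {6, 7}:
g(0) = mex{} = 0
g(1) = mex{} = 0
g(2) = mex{} = 0
g(3) = mex{} = 0
g(4) = mex{} = 0
g(5) = mex{} = 0
g(6) = mex{0} = 1
g(7) = mex{0} = 1
g(8) = mex{0} = 1
g(9) = mex{0} = 1
g(10) = mex{0} = 1
The P-positions (g = 0) in 0..10 are 0, 1, 2, 3, 4, 5.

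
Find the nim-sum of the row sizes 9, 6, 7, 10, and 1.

3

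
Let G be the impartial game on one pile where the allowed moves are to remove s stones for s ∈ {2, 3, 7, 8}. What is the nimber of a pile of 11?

0

Build the Grundy sequence with g(k) = mex{g(k−s) : s ∈ {2, 3, 7, 8}, s ≤ k}:
g(0) = mex{} = 0
g(1) = mex{} = 0
g(2) = mex{0} = 1
g(3) = mex{0} = 1
g(4) = mex{0,1} = 2
g(5) = mex{1} = 0
g(6) = mex{1,2} = 0
g(7) = mex{0,2} = 1
g(8) = mex{0} = 1
g(9) = mex{0,1} = 2
g(10) = mex{1} = 0
g(11) = mex{1,2} = 0
So g(11) = 0.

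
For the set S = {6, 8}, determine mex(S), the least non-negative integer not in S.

0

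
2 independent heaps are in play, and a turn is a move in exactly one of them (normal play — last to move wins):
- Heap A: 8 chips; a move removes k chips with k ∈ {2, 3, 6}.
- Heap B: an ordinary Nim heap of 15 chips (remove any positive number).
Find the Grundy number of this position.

Build the Grundy sequence for heap A with g(k) = mex{g(k−s) : s ∈ {2, 3, 6}, s ≤ k}:
g(0) = mex{} = 0
g(1) = mex{} = 0
g(2) = mex{0} = 1
g(3) = mex{0} = 1
g(4) = mex{0,1} = 2
g(5) = mex{1} = 0
g(6) = mex{0,1,2} = 3
g(7) = mex{0,2} = 1
g(8) = mex{0,1,3} = 2
So g(8) = 2.
Heap B is a plain Nim heap of size 15, so its Grundy value is 15.
The value of a disjunctive sum is the nim-sum of the parts.
Combined value = 2 ⊕ 15 = 13.

13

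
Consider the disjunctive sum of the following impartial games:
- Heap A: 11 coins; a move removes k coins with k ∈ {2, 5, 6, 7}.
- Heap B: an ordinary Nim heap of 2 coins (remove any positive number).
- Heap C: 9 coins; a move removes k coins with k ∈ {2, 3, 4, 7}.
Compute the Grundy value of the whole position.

5

For heap A, compute g(0), g(1), … with moves {2, 5, 6, 7}:
k:     0  1  2  3  4  5  6  7  8  9 10 11
g(k):  0  0  1  1  0  2  1  3  2  2  3  3
So g(11) = 3.
Heap B is a plain Nim heap of size 2, so its Grundy value is 2.
Build the Grundy sequence for heap C with g(k) = mex{g(k−s) : s ∈ {2, 3, 4, 7}, s ≤ k}:
k:     0  1  2  3  4  5  6  7  8  9
g(k):  0  0  1  1  2  2  0  3  1  4
So g(9) = 4.
By the Sprague-Grundy theorem, the Grundy value of a sum of independent games is the XOR of the component values.
Combined value = 3 ⊕ 2 ⊕ 4 = 5.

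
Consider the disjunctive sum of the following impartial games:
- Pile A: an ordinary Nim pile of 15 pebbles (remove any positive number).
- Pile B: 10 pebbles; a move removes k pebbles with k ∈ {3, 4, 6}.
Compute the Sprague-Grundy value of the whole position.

15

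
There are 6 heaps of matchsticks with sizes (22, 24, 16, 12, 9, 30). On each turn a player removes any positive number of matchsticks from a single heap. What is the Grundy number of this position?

5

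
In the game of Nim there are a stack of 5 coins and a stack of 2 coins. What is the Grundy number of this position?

7

Bitwise XOR of the heap sizes:
  101  (5)
  010  (2)
  ---
  111  (7)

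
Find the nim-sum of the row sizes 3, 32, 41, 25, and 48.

35

Compute the nim-sum pairwise:
3 ^ 32 = 35
35 ^ 41 = 10
10 ^ 25 = 19
19 ^ 48 = 35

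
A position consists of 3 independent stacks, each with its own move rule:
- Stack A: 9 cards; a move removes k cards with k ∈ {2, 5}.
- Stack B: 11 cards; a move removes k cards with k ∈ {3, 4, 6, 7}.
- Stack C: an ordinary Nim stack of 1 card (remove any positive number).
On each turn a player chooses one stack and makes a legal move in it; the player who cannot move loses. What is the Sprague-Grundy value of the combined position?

For stack A, compute g(0), g(1), … with moves {2, 5}:
k:     0  1  2  3  4  5  6  7  8  9
g(k):  0  0  1  1  0  2  1  0  0  1
So g(9) = 1.
For stack B, compute g(0), g(1), … with moves {3, 4, 6, 7}:
k:     0  1  2  3  4  5  6  7  8  9 10 11
g(k):  0  0  0  1  1  1  2  2  2  3  0  0
So g(11) = 0.
Stack C is a plain Nim stack of size 1, so its Grundy value is 1.
The value of a disjunctive sum is the nim-sum of the parts.
Combined value = 1 XOR 0 XOR 1 = 0.

0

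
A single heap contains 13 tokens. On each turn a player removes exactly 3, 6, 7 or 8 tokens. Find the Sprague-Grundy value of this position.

Grundy values for subtraction set {3, 6, 7, 8}:
g(0) = mex{} = 0
g(1) = mex{} = 0
g(2) = mex{} = 0
g(3) = mex{0} = 1
g(4) = mex{0} = 1
g(5) = mex{0} = 1
g(6) = mex{0,1} = 2
g(7) = mex{0,1} = 2
g(8) = mex{0,1} = 2
g(9) = mex{0,1,2} = 3
g(10) = mex{0,1,2} = 3
g(11) = mex{1,2} = 0
g(12) = mex{1,2,3} = 0
g(13) = mex{1,2,3} = 0
So g(13) = 0.

0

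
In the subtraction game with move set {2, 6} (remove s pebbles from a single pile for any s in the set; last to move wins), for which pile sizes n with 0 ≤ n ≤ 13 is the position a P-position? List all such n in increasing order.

0, 1, 4, 5, 8, 9, 12, 13

Build the Grundy sequence with g(k) = mex{g(k−s) : s ∈ {2, 6}, s ≤ k}:
k:     0  1  2  3  4  5  6  7  8  9 10 11 12 13
g(k):  0  0  1  1  0  0  1  1  0  0  1  1  0  0
The P-positions (g = 0) in 0..13 are 0, 1, 4, 5, 8, 9, 12, 13.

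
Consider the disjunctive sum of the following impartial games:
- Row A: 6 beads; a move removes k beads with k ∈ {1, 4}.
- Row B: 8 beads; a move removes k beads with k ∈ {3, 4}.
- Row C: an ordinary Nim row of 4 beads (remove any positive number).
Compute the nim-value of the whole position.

5

Build the Grundy sequence for row A with g(k) = mex{g(k−s) : s ∈ {1, 4}, s ≤ k}:
k:     0  1  2  3  4  5  6
g(k):  0  1  0  1  2  0  1
So g(6) = 1.
Build the Grundy sequence for row B with g(k) = mex{g(k−s) : s ∈ {3, 4}, s ≤ k}:
k:     0  1  2  3  4  5  6  7  8
g(k):  0  0  0  1  1  1  2  0  0
So g(8) = 0.
Row C is a plain Nim row of size 4, so its Grundy value is 4.
The value of a disjunctive sum is the nim-sum of the parts.
Combined value = 1 ⊕ 0 ⊕ 4 = 5.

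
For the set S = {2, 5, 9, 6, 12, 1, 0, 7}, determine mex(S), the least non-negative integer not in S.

3

The values 0, 1, 2 are all present; 3 is the first non-negative integer missing from the set.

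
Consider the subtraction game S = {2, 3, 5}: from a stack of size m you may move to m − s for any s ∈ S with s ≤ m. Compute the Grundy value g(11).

Compute g(0), g(1), … for moves {2, 3, 5}:
k:     0  1  2  3  4  5  6  7  8  9 10 11
g(k):  0  0  1  1  2  2  3  0  0  1  1  2
So g(11) = 2.

2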